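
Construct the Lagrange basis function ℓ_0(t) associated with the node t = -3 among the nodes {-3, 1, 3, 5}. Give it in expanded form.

ℓ_0(t) = (t - 1)(t - 3)(t - 5) / [(-4)·(-6)·(-8)]
       = (t^3 - 9t^2 + 23t - 15) / (-192)

ℓ_0(t) = -(1/192)t^3 + (3/64)t^2 - (23/192)t + 5/64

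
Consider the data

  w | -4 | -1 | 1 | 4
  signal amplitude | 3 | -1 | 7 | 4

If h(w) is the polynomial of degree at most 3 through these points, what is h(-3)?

-38/15

L_0(-3) = (-2)·(-4)·(-7)/[(-3)·(-5)·(-8)] = 7/15
L_1(-3) = (1)·(-4)·(-7)/[(3)·(-2)·(-5)] = 14/15
L_2(-3) = (1)·(-2)·(-7)/[(5)·(2)·(-3)] = -7/15
L_3(-3) = (1)·(-2)·(-4)/[(8)·(5)·(3)] = 1/15
Sum: 3·(7/15) + (-1)·(14/15) + 7·(-7/15) + 4·(1/15) = -38/15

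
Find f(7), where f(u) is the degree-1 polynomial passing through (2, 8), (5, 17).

23

Evaluate each Lagrange basis at u = 7:
L_0(7) = (2)/[(-3)] = -2/3
L_1(7) = (5)/[(3)] = 5/3
Sum: 8·(-2/3) + 17·(5/3) = 23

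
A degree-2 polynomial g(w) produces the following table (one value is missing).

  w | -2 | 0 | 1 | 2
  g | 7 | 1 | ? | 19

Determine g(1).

The 3 known values determine g uniquely (degree ≤ 2).
L_0(1) = (1)·(-1)/[(-2)·(-4)] = -1/8
L_1(1) = (3)·(-1)/[(2)·(-2)] = 3/4
L_2(1) = (3)·(1)/[(4)·(2)] = 3/8
Sum: 7·(-1/8) + 1·(3/4) + 19·(3/8) = 7

7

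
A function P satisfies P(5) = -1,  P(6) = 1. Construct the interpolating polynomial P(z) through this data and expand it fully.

P(z) = 2z - 11

L_0(z) = (z - 6) / [-1] = -z + 6
L_1(z) = (z - 5) / [1] = z - 5
P(z) = (-1)·L_0 + 1·L_1
  (-1)·L_0(z) = z - 6
  1·L_1(z) = z - 5
Adding term by term: 2z - 11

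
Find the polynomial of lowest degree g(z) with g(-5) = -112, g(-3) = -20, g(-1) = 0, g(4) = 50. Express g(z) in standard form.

Build the Lagrange basis polynomials:
L_0(z) = (z + 3)(z + 1)(z - 4) / [-72] = -(1/72)z^3 + (13/72)z + 1/6
L_1(z) = (z + 5)(z + 1)(z - 4) / [28] = (1/28)z^3 + (1/14)z^2 - (19/28)z - 5/7
L_2(z) = (z + 5)(z + 3)(z - 4) / [-40] = -(1/40)z^3 - (1/10)z^2 + (17/40)z + 3/2
L_3(z) = (z + 5)(z + 3)(z + 1) / [315] = (1/315)z^3 + (1/35)z^2 + (23/315)z + 1/21
g(z) = (-112)·L_0 + (-20)·L_1 + 0·L_2 + 50·L_3
  (-112)·L_0(z) = (14/9)z^3 - (182/9)z - 56/3
  (-20)·L_1(z) = -(5/7)z^3 - (10/7)z^2 + (95/7)z + 100/7
  0·L_2(z) = 0
  50·L_3(z) = (10/63)z^3 + (10/7)z^2 + (230/63)z + 50/21
Adding term by term: z^3 - 3z - 2

g(z) = z^3 - 3z - 2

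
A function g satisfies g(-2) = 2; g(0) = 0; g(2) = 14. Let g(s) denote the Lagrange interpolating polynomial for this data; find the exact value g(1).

5

Evaluate each Lagrange basis at s = 1:
L_0(1) = (1)·(-1)/[(-2)·(-4)] = -1/8
L_1(1) = (3)·(-1)/[(2)·(-2)] = 3/4
L_2(1) = (3)·(1)/[(4)·(2)] = 3/8
Sum: 2·(-1/8) + 0 + 14·(3/8) = 5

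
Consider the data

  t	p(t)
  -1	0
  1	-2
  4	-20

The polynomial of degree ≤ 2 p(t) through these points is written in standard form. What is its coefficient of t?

-1

L_0(t) = (t - 1)(t - 4) / [10] = (1/10)t^2 - (1/2)t + 2/5
L_1(t) = (t + 1)(t - 4) / [-6] = -(1/6)t^2 + (1/2)t + 2/3
L_2(t) = (t + 1)(t - 1) / [15] = (1/15)t^2 - 1/15
p(t) = 0·L_0 + (-2)·L_1 + (-20)·L_2
Only the coefficient of t is needed; take it from each L_i and combine:
0·(-1/2) + (-2)·(1/2) + (-20)·(0) = -1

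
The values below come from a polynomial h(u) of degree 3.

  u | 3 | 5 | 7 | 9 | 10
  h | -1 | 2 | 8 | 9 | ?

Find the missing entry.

41/8

The 4 known values determine h uniquely (degree ≤ 3).
Evaluate each Lagrange basis at u = 10:
L_0(10) = (5)·(3)·(1)/[(-2)·(-4)·(-6)] = -5/16
L_1(10) = (7)·(3)·(1)/[(2)·(-2)·(-4)] = 21/16
L_2(10) = (7)·(5)·(1)/[(4)·(2)·(-2)] = -35/16
L_3(10) = (7)·(5)·(3)/[(6)·(4)·(2)] = 35/16
Sum: (-1)·(-5/16) + 2·(21/16) + 8·(-35/16) + 9·(35/16) = 41/8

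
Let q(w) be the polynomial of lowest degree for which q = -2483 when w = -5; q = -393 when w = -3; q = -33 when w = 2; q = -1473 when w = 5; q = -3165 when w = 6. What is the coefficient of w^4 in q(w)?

Build the Lagrange basis polynomials:
L_0(w) = (w + 3)(w - 2)(w - 5)(w - 6) / [1540] = (1/1540)w^4 - (1/154)w^3 + (13/1540)w^2 + (24/385)w - 9/77
L_1(w) = (w + 5)(w - 2)(w - 5)(w - 6) / [-720] = -(1/720)w^4 + (1/90)w^3 + (13/720)w^2 - (5/18)w + 5/12
L_2(w) = (w + 5)(w + 3)(w - 5)(w - 6) / [420] = (1/420)w^4 - (1/140)w^3 - (43/420)w^2 + (5/28)w + 15/14
L_3(w) = (w + 5)(w + 3)(w - 2)(w - 6) / [-240] = -(1/240)w^4 + (37/240)w^2 + (1/10)w - 3/4
L_4(w) = (w + 5)(w + 3)(w - 2)(w - 5) / [396] = (1/396)w^4 + (1/396)w^3 - (31/396)w^2 - (25/396)w + 25/66
q(w) = (-2483)·L_0 + (-393)·L_1 + (-33)·L_2 + (-1473)·L_3 + (-3165)·L_4
Only the coefficient of w^4 is needed; take it from each L_i and combine:
(-2483)·(1/1540) + (-393)·(-1/720) + (-33)·(1/420) + (-1473)·(-1/240) + (-3165)·(1/396) = -3

-3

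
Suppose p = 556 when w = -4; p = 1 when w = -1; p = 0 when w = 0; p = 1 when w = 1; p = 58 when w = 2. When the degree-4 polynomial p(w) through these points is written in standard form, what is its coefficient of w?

-3

Build the Lagrange basis polynomials:
L_0(w) = (w + 1)w(w - 1)(w - 2) / [360] = (1/360)w^4 - (1/180)w^3 - (1/360)w^2 + (1/180)w
L_1(w) = (w + 4)w(w - 1)(w - 2) / [-18] = -(1/18)w^4 - (1/18)w^3 + (5/9)w^2 - (4/9)w
L_2(w) = (w + 4)(w + 1)(w - 1)(w - 2) / [8] = (1/8)w^4 + (1/4)w^3 - (9/8)w^2 - (1/4)w + 1
L_3(w) = (w + 4)(w + 1)w(w - 2) / [-10] = -(1/10)w^4 - (3/10)w^3 + (3/5)w^2 + (4/5)w
L_4(w) = (w + 4)(w + 1)w(w - 1) / [36] = (1/36)w^4 + (1/9)w^3 - (1/36)w^2 - (1/9)w
p(w) = 556·L_0 + 1·L_1 + 0·L_2 + 1·L_3 + 58·L_4
Only the coefficient of w is needed; take it from each L_i and combine:
556·(1/180) + 1·(-4/9) + 0·(-1/4) + 1·(4/5) + 58·(-1/9) = -3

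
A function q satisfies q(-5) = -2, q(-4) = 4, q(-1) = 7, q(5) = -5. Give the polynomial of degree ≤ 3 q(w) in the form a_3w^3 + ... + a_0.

Newton's divided differences:
q[-5,-4] = (4 - (-2)) / (-4 - (-5)) = 6
q[-4,-1] = (7 - 4) / (-1 - (-4)) = 1
q[-1,5] = (-5 - 7) / (5 - (-1)) = -2
q[-5,-4,-1] = (1 - 6) / (-1 - (-5)) = -5/4
q[-4,-1,5] = (-2 - 1) / (5 - (-4)) = -1/3
q[-5,-4,-1,5] = (-1/3 - (-5/4)) / (5 - (-5)) = 11/120
q(w) = -2 + 6·(w + 5) + (-5/4)·(w + 5)(w + 4) + (11/120)·(w + 5)(w + 4)(w + 1)
Expanding: q(w) = (11/120)w^3 - (1/3)w^2 - (311/120)w + 29/6

q(w) = (11/120)w^3 - (1/3)w^2 - (311/120)w + 29/6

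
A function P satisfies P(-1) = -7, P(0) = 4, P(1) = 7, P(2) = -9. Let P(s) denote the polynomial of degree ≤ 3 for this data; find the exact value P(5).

Evaluate each Lagrange basis at s = 5:
L_0(5) = (5)·(4)·(3)/[(-1)·(-2)·(-3)] = -10
L_1(5) = (6)·(4)·(3)/[(1)·(-1)·(-2)] = 36
L_2(5) = (6)·(5)·(3)/[(2)·(1)·(-1)] = -45
L_3(5) = (6)·(5)·(4)/[(3)·(2)·(1)] = 20
Sum: (-7)·(-10) + 4·(36) + 7·(-45) + (-9)·(20) = -281

-281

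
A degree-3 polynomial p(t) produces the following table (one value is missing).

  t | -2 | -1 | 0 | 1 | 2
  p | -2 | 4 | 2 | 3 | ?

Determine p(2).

18

The 4 known values determine p uniquely (degree ≤ 3).
L_0(2) = (3)·(2)·(1)/[(-1)·(-2)·(-3)] = -1
L_1(2) = (4)·(2)·(1)/[(1)·(-1)·(-2)] = 4
L_2(2) = (4)·(3)·(1)/[(2)·(1)·(-1)] = -6
L_3(2) = (4)·(3)·(2)/[(3)·(2)·(1)] = 4
Sum: (-2)·(-1) + 4·(4) + 2·(-6) + 3·(4) = 18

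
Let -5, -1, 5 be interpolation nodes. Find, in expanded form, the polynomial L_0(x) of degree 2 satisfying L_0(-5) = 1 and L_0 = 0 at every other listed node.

L_0(x) = (1/40)x^2 - (1/10)x - 1/8

L_0(x) = (x + 1)(x - 5) / [(-4)·(-10)]
       = (x^2 - 4x - 5) / (40)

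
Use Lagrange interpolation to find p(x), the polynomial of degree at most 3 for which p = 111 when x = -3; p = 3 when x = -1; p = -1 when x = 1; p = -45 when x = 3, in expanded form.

p(x) = -3x^3 + 4x^2 + x - 3

Build the Lagrange basis polynomials:
L_0(x) = (x + 1)(x - 1)(x - 3) / [-48] = -(1/48)x^3 + (1/16)x^2 + (1/48)x - 1/16
L_1(x) = (x + 3)(x - 1)(x - 3) / [16] = (1/16)x^3 - (1/16)x^2 - (9/16)x + 9/16
L_2(x) = (x + 3)(x + 1)(x - 3) / [-16] = -(1/16)x^3 - (1/16)x^2 + (9/16)x + 9/16
L_3(x) = (x + 3)(x + 1)(x - 1) / [48] = (1/48)x^3 + (1/16)x^2 - (1/48)x - 1/16
p(x) = 111·L_0 + 3·L_1 + (-1)·L_2 + (-45)·L_3
  111·L_0(x) = -(37/16)x^3 + (111/16)x^2 + (37/16)x - 111/16
  3·L_1(x) = (3/16)x^3 - (3/16)x^2 - (27/16)x + 27/16
  (-1)·L_2(x) = (1/16)x^3 + (1/16)x^2 - (9/16)x - 9/16
  (-45)·L_3(x) = -(15/16)x^3 - (45/16)x^2 + (15/16)x + 45/16
Adding term by term: -3x^3 + 4x^2 + x - 3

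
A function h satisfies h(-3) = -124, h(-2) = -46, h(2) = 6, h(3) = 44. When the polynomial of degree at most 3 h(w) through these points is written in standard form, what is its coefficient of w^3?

Build the Lagrange basis polynomials:
L_0(w) = (w + 2)(w - 2)(w - 3) / [-30] = -(1/30)w^3 + (1/10)w^2 + (2/15)w - 2/5
L_1(w) = (w + 3)(w - 2)(w - 3) / [20] = (1/20)w^3 - (1/10)w^2 - (9/20)w + 9/10
L_2(w) = (w + 3)(w + 2)(w - 3) / [-20] = -(1/20)w^3 - (1/10)w^2 + (9/20)w + 9/10
L_3(w) = (w + 3)(w + 2)(w - 2) / [30] = (1/30)w^3 + (1/10)w^2 - (2/15)w - 2/5
h(w) = (-124)·L_0 + (-46)·L_1 + 6·L_2 + 44·L_3
Only the coefficient of w^3 is needed; take it from each L_i and combine:
(-124)·(-1/30) + (-46)·(1/20) + 6·(-1/20) + 44·(1/30) = 3

3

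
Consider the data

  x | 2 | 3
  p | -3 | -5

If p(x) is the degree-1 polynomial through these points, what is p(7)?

-13

L_0(7) = (4)/[(-1)] = -4
L_1(7) = (5)/[(1)] = 5
Sum: (-3)·(-4) + (-5)·(5) = -13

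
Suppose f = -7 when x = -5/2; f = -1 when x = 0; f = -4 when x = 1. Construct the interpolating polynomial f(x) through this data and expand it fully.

f(x) = -(54/35)x^2 - (51/35)x - 1

Newton's divided differences:
f[-5/2,0] = (-1 - (-7)) / (0 - (-5/2)) = 12/5
f[0,1] = (-4 - (-1)) / (1 - 0) = -3
f[-5/2,0,1] = (-3 - 12/5) / (1 - (-5/2)) = -54/35
f(x) = -7 + (12/5)·(x + 5/2) + (-54/35)·(x + 5/2)x
Expanding: f(x) = -(54/35)x^2 - (51/35)x - 1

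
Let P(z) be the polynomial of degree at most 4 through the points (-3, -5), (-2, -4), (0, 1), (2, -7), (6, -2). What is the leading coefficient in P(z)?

59/720

Build the Lagrange basis polynomials:
L_0(z) = (z + 2)z(z - 2)(z - 6) / [135] = (1/135)z^4 - (2/45)z^3 - (4/135)z^2 + (8/45)z
L_1(z) = (z + 3)z(z - 2)(z - 6) / [-64] = -(1/64)z^4 + (5/64)z^3 + (3/16)z^2 - (9/16)z
L_2(z) = (z + 3)(z + 2)(z - 2)(z - 6) / [72] = (1/72)z^4 - (1/24)z^3 - (11/36)z^2 + (1/6)z + 1
L_3(z) = (z + 3)(z + 2)z(z - 6) / [-160] = -(1/160)z^4 + (1/160)z^3 + (3/20)z^2 + (9/40)z
L_4(z) = (z + 3)(z + 2)z(z - 2) / [1728] = (1/1728)z^4 + (1/576)z^3 - (1/432)z^2 - (1/144)z
P(z) = (-5)·L_0 + (-4)·L_1 + 1·L_2 + (-7)·L_3 + (-2)·L_4
Only the coefficient of z^4 is needed; take it from each L_i and combine:
(-5)·(1/135) + (-4)·(-1/64) + 1·(1/72) + (-7)·(-1/160) + (-2)·(1/1728) = 59/720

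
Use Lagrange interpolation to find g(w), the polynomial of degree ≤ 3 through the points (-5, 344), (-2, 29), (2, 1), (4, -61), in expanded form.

Build the Lagrange basis polynomials:
L_0(w) = (w + 2)(w - 2)(w - 4) / [-189] = -(1/189)w^3 + (4/189)w^2 + (4/189)w - 16/189
L_1(w) = (w + 5)(w - 2)(w - 4) / [72] = (1/72)w^3 - (1/72)w^2 - (11/36)w + 5/9
L_2(w) = (w + 5)(w + 2)(w - 4) / [-56] = -(1/56)w^3 - (3/56)w^2 + (9/28)w + 5/7
L_3(w) = (w + 5)(w + 2)(w - 2) / [108] = (1/108)w^3 + (5/108)w^2 - (1/27)w - 5/27
g(w) = 344·L_0 + 29·L_1 + 1·L_2 + (-61)·L_3
  344·L_0(w) = -(344/189)w^3 + (1376/189)w^2 + (1376/189)w - 5504/189
  29·L_1(w) = (29/72)w^3 - (29/72)w^2 - (319/36)w + 145/9
  1·L_2(w) = -(1/56)w^3 - (3/56)w^2 + (9/28)w + 5/7
  (-61)·L_3(w) = -(61/108)w^3 - (305/108)w^2 + (61/27)w + 305/27
Adding term by term: -2w^3 + 4w^2 + w - 1

g(w) = -2w^3 + 4w^2 + w - 1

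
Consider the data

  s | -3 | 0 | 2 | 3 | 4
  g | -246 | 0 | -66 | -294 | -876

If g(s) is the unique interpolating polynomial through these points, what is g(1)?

Using Newton's divided-difference form:
g[-3,0] = (0 - (-246)) / (0 - (-3)) = 82
g[0,2] = (-66 - 0) / (2 - 0) = -33
g[2,3] = (-294 - (-66)) / (3 - 2) = -228
g[3,4] = (-876 - (-294)) / (4 - 3) = -582
g[-3,0,2] = (-33 - 82) / (2 - (-3)) = -23
g[0,2,3] = (-228 - (-33)) / (3 - 0) = -65
g[2,3,4] = (-582 - (-228)) / (4 - 2) = -177
g[-3,0,2,3] = (-65 - (-23)) / (3 - (-3)) = -7
g[0,2,3,4] = (-177 - (-65)) / (4 - 0) = -28
g[-3,0,2,3,4] = (-28 - (-7)) / (4 - (-3)) = -3
g(1) = -246 + 82·(4) + (-23)·(4)·(1) + (-7)·(4)·(1)·(-1) + (-3)·(4)·(1)·(-1)·(-2) = -6

-6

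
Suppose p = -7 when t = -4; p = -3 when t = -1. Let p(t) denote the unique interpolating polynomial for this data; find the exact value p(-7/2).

Evaluate each Lagrange basis at t = -7/2:
L_0(-7/2) = (-5/2)/[(-3)] = 5/6
L_1(-7/2) = (1/2)/[(3)] = 1/6
Sum: (-7)·(5/6) + (-3)·(1/6) = -19/3

-19/3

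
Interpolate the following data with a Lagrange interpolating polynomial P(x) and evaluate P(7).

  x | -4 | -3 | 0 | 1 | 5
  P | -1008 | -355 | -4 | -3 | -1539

-6255

Evaluate each Lagrange basis at x = 7:
L_0(7) = (10)·(7)·(6)·(2)/[(-1)·(-4)·(-5)·(-9)] = 14/3
L_1(7) = (11)·(7)·(6)·(2)/[(1)·(-3)·(-4)·(-8)] = -77/8
L_2(7) = (11)·(10)·(6)·(2)/[(4)·(3)·(-1)·(-5)] = 22
L_3(7) = (11)·(10)·(7)·(2)/[(5)·(4)·(1)·(-4)] = -77/4
L_4(7) = (11)·(10)·(7)·(6)/[(9)·(8)·(5)·(4)] = 77/24
Sum: (-1008)·(14/3) + (-355)·(-77/8) + (-4)·(22) + (-3)·(-77/4) + (-1539)·(77/24) = -6255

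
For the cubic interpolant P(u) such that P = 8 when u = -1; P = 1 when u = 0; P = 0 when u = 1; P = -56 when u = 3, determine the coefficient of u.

Build the Lagrange basis polynomials:
L_0(u) = u(u - 1)(u - 3) / [-8] = -(1/8)u^3 + (1/2)u^2 - (3/8)u
L_1(u) = (u + 1)(u - 1)(u - 3) / [3] = (1/3)u^3 - u^2 - (1/3)u + 1
L_2(u) = (u + 1)u(u - 3) / [-4] = -(1/4)u^3 + (1/2)u^2 + (3/4)u
L_3(u) = (u + 1)u(u - 1) / [24] = (1/24)u^3 - (1/24)u
P(u) = 8·L_0 + 1·L_1 + 0·L_2 + (-56)·L_3
Only the coefficient of u is needed; take it from each L_i and combine:
8·(-3/8) + 1·(-1/3) + 0·(3/4) + (-56)·(-1/24) = -1

-1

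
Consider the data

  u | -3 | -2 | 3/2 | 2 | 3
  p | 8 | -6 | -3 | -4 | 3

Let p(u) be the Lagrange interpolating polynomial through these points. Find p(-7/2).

3511/126

Evaluate each Lagrange basis at u = -7/2:
L_0(-7/2) = (-3/2)·(-5)·(-11/2)·(-13/2)/[(-1)·(-9/2)·(-5)·(-6)] = 143/72
L_1(-7/2) = (-1/2)·(-5)·(-11/2)·(-13/2)/[(1)·(-7/2)·(-4)·(-5)] = -143/112
L_2(-7/2) = (-1/2)·(-3/2)·(-11/2)·(-13/2)/[(9/2)·(7/2)·(-1/2)·(-3/2)] = 143/63
L_3(-7/2) = (-1/2)·(-3/2)·(-5)·(-13/2)/[(5)·(4)·(1/2)·(-1)] = -39/16
L_4(-7/2) = (-1/2)·(-3/2)·(-5)·(-11/2)/[(6)·(5)·(3/2)·(1)] = 11/24
Sum: 8·(143/72) + (-6)·(-143/112) + (-3)·(143/63) + (-4)·(-39/16) + 3·(11/24) = 3511/126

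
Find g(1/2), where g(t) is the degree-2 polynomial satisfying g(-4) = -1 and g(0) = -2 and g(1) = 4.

Evaluate each Lagrange basis at t = 1/2:
L_0(1/2) = (1/2)·(-1/2)/[(-4)·(-5)] = -1/80
L_1(1/2) = (9/2)·(-1/2)/[(4)·(-1)] = 9/16
L_2(1/2) = (9/2)·(1/2)/[(5)·(1)] = 9/20
Sum: (-1)·(-1/80) + (-2)·(9/16) + 4·(9/20) = 11/16

11/16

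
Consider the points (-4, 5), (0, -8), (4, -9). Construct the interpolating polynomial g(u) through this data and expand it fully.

Build the Lagrange basis polynomials:
L_0(u) = u(u - 4) / [32] = (1/32)u^2 - (1/8)u
L_1(u) = (u + 4)(u - 4) / [-16] = -(1/16)u^2 + 1
L_2(u) = (u + 4)u / [32] = (1/32)u^2 + (1/8)u
g(u) = 5·L_0 + (-8)·L_1 + (-9)·L_2
  5·L_0(u) = (5/32)u^2 - (5/8)u
  (-8)·L_1(u) = (1/2)u^2 - 8
  (-9)·L_2(u) = -(9/32)u^2 - (9/8)u
Adding term by term: (3/8)u^2 - (7/4)u - 8

g(u) = (3/8)u^2 - (7/4)u - 8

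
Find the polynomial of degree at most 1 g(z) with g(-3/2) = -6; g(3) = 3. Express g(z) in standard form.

g(z) = 2z - 3

Build the Lagrange basis polynomials:
L_0(z) = (z - 3) / [-9/2] = -(2/9)z + 2/3
L_1(z) = (z + 3/2) / [9/2] = (2/9)z + 1/3
g(z) = (-6)·L_0 + 3·L_1
  (-6)·L_0(z) = (4/3)z - 4
  3·L_1(z) = (2/3)z + 1
Adding term by term: 2z - 3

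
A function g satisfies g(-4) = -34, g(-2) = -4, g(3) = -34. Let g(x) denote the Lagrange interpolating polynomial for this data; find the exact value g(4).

L_0(4) = (6)·(1)/[(-2)·(-7)] = 3/7
L_1(4) = (8)·(1)/[(2)·(-5)] = -4/5
L_2(4) = (8)·(6)/[(7)·(5)] = 48/35
Sum: (-34)·(3/7) + (-4)·(-4/5) + (-34)·(48/35) = -58

-58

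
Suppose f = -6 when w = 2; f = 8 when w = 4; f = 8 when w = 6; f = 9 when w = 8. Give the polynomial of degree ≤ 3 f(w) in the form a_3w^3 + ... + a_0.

Newton's divided differences:
f[2,4] = (8 - (-6)) / (4 - 2) = 7
f[4,6] = (8 - 8) / (6 - 4) = 0
f[6,8] = (9 - 8) / (8 - 6) = 1/2
f[2,4,6] = (0 - 7) / (6 - 2) = -7/4
f[4,6,8] = (1/2 - 0) / (8 - 4) = 1/8
f[2,4,6,8] = (1/8 - (-7/4)) / (8 - 2) = 5/16
f(w) = -6 + 7·(w - 2) + (-7/4)·(w - 2)(w - 4) + (5/16)·(w - 2)(w - 4)(w - 6)
Expanding: f(w) = (5/16)w^3 - (11/2)w^2 + (125/4)w - 49

f(w) = (5/16)w^3 - (11/2)w^2 + (125/4)w - 49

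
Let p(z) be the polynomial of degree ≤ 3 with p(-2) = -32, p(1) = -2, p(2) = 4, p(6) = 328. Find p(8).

L_0(8) = (7)·(6)·(2)/[(-3)·(-4)·(-8)] = -7/8
L_1(8) = (10)·(6)·(2)/[(3)·(-1)·(-5)] = 8
L_2(8) = (10)·(7)·(2)/[(4)·(1)·(-4)] = -35/4
L_3(8) = (10)·(7)·(6)/[(8)·(5)·(4)] = 21/8
Sum: (-32)·(-7/8) + (-2)·(8) + 4·(-35/4) + 328·(21/8) = 838

838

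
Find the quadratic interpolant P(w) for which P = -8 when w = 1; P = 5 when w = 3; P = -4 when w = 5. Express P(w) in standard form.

L_0(w) = (w - 3)(w - 5) / [8] = (1/8)w^2 - w + 15/8
L_1(w) = (w - 1)(w - 5) / [-4] = -(1/4)w^2 + (3/2)w - 5/4
L_2(w) = (w - 1)(w - 3) / [8] = (1/8)w^2 - (1/2)w + 3/8
P(w) = (-8)·L_0 + 5·L_1 + (-4)·L_2
  (-8)·L_0(w) = -w^2 + 8w - 15
  5·L_1(w) = -(5/4)w^2 + (15/2)w - 25/4
  (-4)·L_2(w) = -(1/2)w^2 + 2w - 3/2
Adding term by term: -(11/4)w^2 + (35/2)w - 91/4

P(w) = -(11/4)w^2 + (35/2)w - 91/4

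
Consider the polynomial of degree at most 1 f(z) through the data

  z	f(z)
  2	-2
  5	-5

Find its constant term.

Build the Lagrange basis polynomials:
L_0(z) = (z - 5) / [-3] = -(1/3)z + 5/3
L_1(z) = (z - 2) / [3] = (1/3)z - 2/3
f(z) = (-2)·L_0 + (-5)·L_1
Only the constant term is needed; take it from each L_i and combine:
(-2)·(5/3) + (-5)·(-2/3) = 0

0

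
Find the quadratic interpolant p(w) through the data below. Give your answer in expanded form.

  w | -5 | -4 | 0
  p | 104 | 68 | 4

p(w) = 4w^2 + 4

Build the Lagrange basis polynomials:
L_0(w) = (w + 4)w / [5] = (1/5)w^2 + (4/5)w
L_1(w) = (w + 5)w / [-4] = -(1/4)w^2 - (5/4)w
L_2(w) = (w + 5)(w + 4) / [20] = (1/20)w^2 + (9/20)w + 1
p(w) = 104·L_0 + 68·L_1 + 4·L_2
  104·L_0(w) = (104/5)w^2 + (416/5)w
  68·L_1(w) = -17w^2 - 85w
  4·L_2(w) = (1/5)w^2 + (9/5)w + 4
Adding term by term: 4w^2 + 4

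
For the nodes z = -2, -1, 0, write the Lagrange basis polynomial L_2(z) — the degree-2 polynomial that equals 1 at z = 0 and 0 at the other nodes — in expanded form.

L_2(z) = (1/2)z^2 + (3/2)z + 1

L_2(z) = (z + 2)(z + 1) / [(2)·(1)]
       = (z^2 + 3z + 2) / (2)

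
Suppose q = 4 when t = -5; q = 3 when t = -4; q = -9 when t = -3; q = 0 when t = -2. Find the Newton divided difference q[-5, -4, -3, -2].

q[-5,-4] = (3 - 4) / (-4 - (-5)) = -1
q[-4,-3] = (-9 - 3) / (-3 - (-4)) = -12
q[-3,-2] = (0 - (-9)) / (-2 - (-3)) = 9
q[-5,-4,-3] = (-12 - (-1)) / (-3 - (-5)) = -11/2
q[-4,-3,-2] = (9 - (-12)) / (-2 - (-4)) = 21/2
q[-5,-4,-3,-2] = (21/2 - (-11/2)) / (-2 - (-5)) = 16/3

16/3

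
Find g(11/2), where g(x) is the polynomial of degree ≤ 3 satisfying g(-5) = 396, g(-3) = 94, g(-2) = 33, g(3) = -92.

Using Newton's divided-difference form:
g[-5,-3] = (94 - 396) / (-3 - (-5)) = -151
g[-3,-2] = (33 - 94) / (-2 - (-3)) = -61
g[-2,3] = (-92 - 33) / (3 - (-2)) = -25
g[-5,-3,-2] = (-61 - (-151)) / (-2 - (-5)) = 30
g[-3,-2,3] = (-25 - (-61)) / (3 - (-3)) = 6
g[-5,-3,-2,3] = (6 - 30) / (3 - (-5)) = -3
g(11/2) = 396 + (-151)·(21/2) + 30·(21/2)·(17/2) + (-3)·(21/2)·(17/2)·(15/2) = -4161/8

-4161/8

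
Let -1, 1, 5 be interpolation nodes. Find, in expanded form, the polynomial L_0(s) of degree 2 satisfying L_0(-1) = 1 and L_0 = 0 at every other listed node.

L_0(s) = (1/12)s^2 - (1/2)s + 5/12

L_0(s) = (s - 1)(s - 5) / [(-2)·(-6)]
       = (s^2 - 6s + 5) / (12)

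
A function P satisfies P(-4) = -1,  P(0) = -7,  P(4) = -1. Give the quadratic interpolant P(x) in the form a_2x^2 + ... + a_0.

Build the Lagrange basis polynomials:
L_0(x) = x(x - 4) / [32] = (1/32)x^2 - (1/8)x
L_1(x) = (x + 4)(x - 4) / [-16] = -(1/16)x^2 + 1
L_2(x) = (x + 4)x / [32] = (1/32)x^2 + (1/8)x
P(x) = (-1)·L_0 + (-7)·L_1 + (-1)·L_2
  (-1)·L_0(x) = -(1/32)x^2 + (1/8)x
  (-7)·L_1(x) = (7/16)x^2 - 7
  (-1)·L_2(x) = -(1/32)x^2 - (1/8)x
Adding term by term: (3/8)x^2 - 7

P(x) = (3/8)x^2 - 7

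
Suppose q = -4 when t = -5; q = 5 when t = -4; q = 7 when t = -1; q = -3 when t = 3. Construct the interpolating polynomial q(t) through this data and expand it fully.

Build the Lagrange basis polynomials:
L_0(t) = (t + 4)(t + 1)(t - 3) / [-32] = -(1/32)t^3 - (1/16)t^2 + (11/32)t + 3/8
L_1(t) = (t + 5)(t + 1)(t - 3) / [21] = (1/21)t^3 + (1/7)t^2 - (13/21)t - 5/7
L_2(t) = (t + 5)(t + 4)(t - 3) / [-48] = -(1/48)t^3 - (1/8)t^2 + (7/48)t + 5/4
L_3(t) = (t + 5)(t + 4)(t + 1) / [224] = (1/224)t^3 + (5/112)t^2 + (29/224)t + 5/56
q(t) = (-4)·L_0 + 5·L_1 + 7·L_2 + (-3)·L_3
  (-4)·L_0(t) = (1/8)t^3 + (1/4)t^2 - (11/8)t - 3/2
  5·L_1(t) = (5/21)t^3 + (5/7)t^2 - (65/21)t - 25/7
  7·L_2(t) = -(7/48)t^3 - (7/8)t^2 + (49/48)t + 35/4
  (-3)·L_3(t) = -(3/224)t^3 - (15/112)t^2 - (87/224)t - 15/56
Adding term by term: (137/672)t^3 - (5/112)t^2 - (2579/672)t + 191/56

q(t) = (137/672)t^3 - (5/112)t^2 - (2579/672)t + 191/56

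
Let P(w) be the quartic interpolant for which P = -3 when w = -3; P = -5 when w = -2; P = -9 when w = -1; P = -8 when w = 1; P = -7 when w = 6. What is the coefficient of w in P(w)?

L_0(w) = (w + 2)(w + 1)(w - 1)(w - 6) / [72] = (1/72)w^4 - (1/18)w^3 - (13/72)w^2 + (1/18)w + 1/6
L_1(w) = (w + 3)(w + 1)(w - 1)(w - 6) / [-24] = -(1/24)w^4 + (1/8)w^3 + (19/24)w^2 - (1/8)w - 3/4
L_2(w) = (w + 3)(w + 2)(w - 1)(w - 6) / [28] = (1/28)w^4 - (1/14)w^3 - (23/28)w^2 - (3/7)w + 9/7
L_3(w) = (w + 3)(w + 2)(w + 1)(w - 6) / [-120] = -(1/120)w^4 + (5/24)w^2 + (1/2)w + 3/10
L_4(w) = (w + 3)(w + 2)(w + 1)(w - 1) / [2520] = (1/2520)w^4 + (1/504)w^3 + (1/504)w^2 - (1/504)w - 1/420
P(w) = (-3)·L_0 + (-5)·L_1 + (-9)·L_2 + (-8)·L_3 + (-7)·L_4
Only the coefficient of w is needed; take it from each L_i and combine:
(-3)·(1/18) + (-5)·(-1/8) + (-9)·(-3/7) + (-8)·(1/2) + (-7)·(-1/504) = 83/252

83/252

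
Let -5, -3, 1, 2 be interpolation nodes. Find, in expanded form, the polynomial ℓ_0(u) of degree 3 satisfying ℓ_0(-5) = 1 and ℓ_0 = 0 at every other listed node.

ℓ_0(u) = -(1/84)u^3 + (1/12)u - 1/14

ℓ_0(u) = (u + 3)(u - 1)(u - 2) / [(-2)·(-6)·(-7)]
       = (u^3 - 7u + 6) / (-84)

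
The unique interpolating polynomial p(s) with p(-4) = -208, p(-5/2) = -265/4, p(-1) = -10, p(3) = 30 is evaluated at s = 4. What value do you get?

L_0(4) = (13/2)·(5)·(1)/[(-3/2)·(-3)·(-7)] = -65/63
L_1(4) = (8)·(5)·(1)/[(3/2)·(-3/2)·(-11/2)] = 320/99
L_2(4) = (8)·(13/2)·(1)/[(3)·(3/2)·(-4)] = -26/9
L_3(4) = (8)·(13/2)·(5)/[(7)·(11/2)·(4)] = 130/77
Sum: (-208)·(-65/63) + (-265/4)·(320/99) + (-10)·(-26/9) + 30·(130/77) = 80

80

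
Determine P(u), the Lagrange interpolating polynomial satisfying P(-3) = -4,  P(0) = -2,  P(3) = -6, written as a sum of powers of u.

P(u) = -(1/3)u^2 - (1/3)u - 2

Build the Lagrange basis polynomials:
L_0(u) = u(u - 3) / [18] = (1/18)u^2 - (1/6)u
L_1(u) = (u + 3)(u - 3) / [-9] = -(1/9)u^2 + 1
L_2(u) = (u + 3)u / [18] = (1/18)u^2 + (1/6)u
P(u) = (-4)·L_0 + (-2)·L_1 + (-6)·L_2
  (-4)·L_0(u) = -(2/9)u^2 + (2/3)u
  (-2)·L_1(u) = (2/9)u^2 - 2
  (-6)·L_2(u) = -(1/3)u^2 - u
Adding term by term: -(1/3)u^2 - (1/3)u - 2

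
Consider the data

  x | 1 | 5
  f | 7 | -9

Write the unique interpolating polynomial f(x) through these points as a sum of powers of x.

f(x) = -4x + 11

L_0(x) = (x - 5) / [-4] = -(1/4)x + 5/4
L_1(x) = (x - 1) / [4] = (1/4)x - 1/4
f(x) = 7·L_0 + (-9)·L_1
  7·L_0(x) = -(7/4)x + 35/4
  (-9)·L_1(x) = -(9/4)x + 9/4
Adding term by term: -4x + 11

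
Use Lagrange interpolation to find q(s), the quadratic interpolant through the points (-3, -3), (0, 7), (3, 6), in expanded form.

q(s) = -(11/18)s^2 + (3/2)s + 7

L_0(s) = s(s - 3) / [18] = (1/18)s^2 - (1/6)s
L_1(s) = (s + 3)(s - 3) / [-9] = -(1/9)s^2 + 1
L_2(s) = (s + 3)s / [18] = (1/18)s^2 + (1/6)s
q(s) = (-3)·L_0 + 7·L_1 + 6·L_2
  (-3)·L_0(s) = -(1/6)s^2 + (1/2)s
  7·L_1(s) = -(7/9)s^2 + 7
  6·L_2(s) = (1/3)s^2 + s
Adding term by term: -(11/18)s^2 + (3/2)s + 7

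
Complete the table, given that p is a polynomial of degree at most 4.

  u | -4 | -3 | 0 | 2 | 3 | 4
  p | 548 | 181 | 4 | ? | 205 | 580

The 5 known values determine p uniquely (degree ≤ 4).
Evaluate each Lagrange basis at u = 2:
L_0(2) = (5)·(2)·(-1)·(-2)/[(-1)·(-4)·(-7)·(-8)] = 5/56
L_1(2) = (6)·(2)·(-1)·(-2)/[(1)·(-3)·(-6)·(-7)] = -4/21
L_2(2) = (6)·(5)·(-1)·(-2)/[(4)·(3)·(-3)·(-4)] = 5/12
L_3(2) = (6)·(5)·(2)·(-2)/[(7)·(6)·(3)·(-1)] = 20/21
L_4(2) = (6)·(5)·(2)·(-1)/[(8)·(7)·(4)·(1)] = -15/56
Sum: 548·(5/56) + 181·(-4/21) + 4·(5/12) + 205·(20/21) + 580·(-15/56) = 56

56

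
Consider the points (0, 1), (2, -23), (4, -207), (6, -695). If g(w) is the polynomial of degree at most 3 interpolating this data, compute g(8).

L_0(8) = (6)·(4)·(2)/[(-2)·(-4)·(-6)] = -1
L_1(8) = (8)·(4)·(2)/[(2)·(-2)·(-4)] = 4
L_2(8) = (8)·(6)·(2)/[(4)·(2)·(-2)] = -6
L_3(8) = (8)·(6)·(4)/[(6)·(4)·(2)] = 4
Sum: 1·(-1) + (-23)·(4) + (-207)·(-6) + (-695)·(4) = -1631

-1631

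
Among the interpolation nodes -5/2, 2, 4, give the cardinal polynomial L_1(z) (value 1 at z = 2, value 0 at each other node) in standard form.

L_1(z) = (z + 5/2)(z - 4) / [(9/2)·(-2)]
       = (z^2 - (3/2)z - 10) / (-9)

L_1(z) = -(1/9)z^2 + (1/6)z + 10/9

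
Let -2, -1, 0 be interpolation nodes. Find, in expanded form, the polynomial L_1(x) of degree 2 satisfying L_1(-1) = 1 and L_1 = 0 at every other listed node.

L_1(x) = (x + 2)x / [(1)·(-1)]
       = (x^2 + 2x) / (-1)

L_1(x) = -x^2 - 2x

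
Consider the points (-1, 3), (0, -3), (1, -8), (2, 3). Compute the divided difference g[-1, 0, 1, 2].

5/2

g[-1,0] = (-3 - 3) / (0 - (-1)) = -6
g[0,1] = (-8 - (-3)) / (1 - 0) = -5
g[1,2] = (3 - (-8)) / (2 - 1) = 11
g[-1,0,1] = (-5 - (-6)) / (1 - (-1)) = 1/2
g[0,1,2] = (11 - (-5)) / (2 - 0) = 8
g[-1,0,1,2] = (8 - 1/2) / (2 - (-1)) = 5/2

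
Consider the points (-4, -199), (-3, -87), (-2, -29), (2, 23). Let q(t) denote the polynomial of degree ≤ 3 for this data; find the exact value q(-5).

-383

Using Newton's divided-difference form:
q[-4,-3] = (-87 - (-199)) / (-3 - (-4)) = 112
q[-3,-2] = (-29 - (-87)) / (-2 - (-3)) = 58
q[-2,2] = (23 - (-29)) / (2 - (-2)) = 13
q[-4,-3,-2] = (58 - 112) / (-2 - (-4)) = -27
q[-3,-2,2] = (13 - 58) / (2 - (-3)) = -9
q[-4,-3,-2,2] = (-9 - (-27)) / (2 - (-4)) = 3
q(-5) = -199 + 112·(-1) + (-27)·(-1)·(-2) + 3·(-1)·(-2)·(-3) = -383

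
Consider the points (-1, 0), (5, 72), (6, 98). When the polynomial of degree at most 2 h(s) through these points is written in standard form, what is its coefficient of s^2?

2

The leading coefficient equals the top divided difference h[-1,5,6].
h[-1,5] = (72 - 0) / (5 - (-1)) = 12
h[5,6] = (98 - 72) / (6 - 5) = 26
h[-1,5,6] = (26 - 12) / (6 - (-1)) = 2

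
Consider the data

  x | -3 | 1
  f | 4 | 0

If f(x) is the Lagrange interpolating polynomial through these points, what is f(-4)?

5

L_0(-4) = (-5)/[(-4)] = 5/4
L_1(-4) = (-1)/[(4)] = -1/4
Sum: 4·(5/4) + 0 = 5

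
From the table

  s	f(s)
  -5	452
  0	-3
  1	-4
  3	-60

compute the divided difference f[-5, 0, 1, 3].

-3

f[-5,0] = (-3 - 452) / (0 - (-5)) = -91
f[0,1] = (-4 - (-3)) / (1 - 0) = -1
f[1,3] = (-60 - (-4)) / (3 - 1) = -28
f[-5,0,1] = (-1 - (-91)) / (1 - (-5)) = 15
f[0,1,3] = (-28 - (-1)) / (3 - 0) = -9
f[-5,0,1,3] = (-9 - 15) / (3 - (-5)) = -3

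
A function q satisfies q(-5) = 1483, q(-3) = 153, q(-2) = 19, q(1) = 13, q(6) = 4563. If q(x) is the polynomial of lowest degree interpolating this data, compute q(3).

L_0(3) = (6)·(5)·(2)·(-3)/[(-2)·(-3)·(-6)·(-11)] = -5/11
L_1(3) = (8)·(5)·(2)·(-3)/[(2)·(-1)·(-4)·(-9)] = 10/3
L_2(3) = (8)·(6)·(2)·(-3)/[(3)·(1)·(-3)·(-8)] = -4
L_3(3) = (8)·(6)·(5)·(-3)/[(6)·(4)·(3)·(-5)] = 2
L_4(3) = (8)·(6)·(5)·(2)/[(11)·(9)·(8)·(5)] = 4/33
Sum: 1483·(-5/11) + 153·(10/3) + 19·(-4) + 13·(2) + 4563·(4/33) = 339

339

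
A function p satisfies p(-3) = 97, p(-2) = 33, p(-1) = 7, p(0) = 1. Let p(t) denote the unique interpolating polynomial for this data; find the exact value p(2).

-23

L_0(2) = (4)·(3)·(2)/[(-1)·(-2)·(-3)] = -4
L_1(2) = (5)·(3)·(2)/[(1)·(-1)·(-2)] = 15
L_2(2) = (5)·(4)·(2)/[(2)·(1)·(-1)] = -20
L_3(2) = (5)·(4)·(3)/[(3)·(2)·(1)] = 10
Sum: 97·(-4) + 33·(15) + 7·(-20) + 1·(10) = -23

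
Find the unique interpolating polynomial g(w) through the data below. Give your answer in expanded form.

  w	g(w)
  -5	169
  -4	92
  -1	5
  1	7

Newton's divided differences:
g[-5,-4] = (92 - 169) / (-4 - (-5)) = -77
g[-4,-1] = (5 - 92) / (-1 - (-4)) = -29
g[-1,1] = (7 - 5) / (1 - (-1)) = 1
g[-5,-4,-1] = (-29 - (-77)) / (-1 - (-5)) = 12
g[-4,-1,1] = (1 - (-29)) / (1 - (-4)) = 6
g[-5,-4,-1,1] = (6 - 12) / (1 - (-5)) = -1
g(w) = 169 + (-77)·(w + 5) + 12·(w + 5)(w + 4) + (-1)·(w + 5)(w + 4)(w + 1)
Expanding: g(w) = -w^3 + 2w^2 + 2w + 4

g(w) = -w^3 + 2w^2 + 2w + 4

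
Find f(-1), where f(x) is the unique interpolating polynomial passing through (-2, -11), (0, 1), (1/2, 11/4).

-4

Evaluate each Lagrange basis at x = -1:
L_0(-1) = (-1)·(-3/2)/[(-2)·(-5/2)] = 3/10
L_1(-1) = (1)·(-3/2)/[(2)·(-1/2)] = 3/2
L_2(-1) = (1)·(-1)/[(5/2)·(1/2)] = -4/5
Sum: (-11)·(3/10) + 1·(3/2) + 11/4·(-4/5) = -4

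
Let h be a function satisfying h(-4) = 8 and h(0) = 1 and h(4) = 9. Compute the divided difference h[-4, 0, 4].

h[-4,0] = (1 - 8) / (0 - (-4)) = -7/4
h[0,4] = (9 - 1) / (4 - 0) = 2
h[-4,0,4] = (2 - (-7/4)) / (4 - (-4)) = 15/32

15/32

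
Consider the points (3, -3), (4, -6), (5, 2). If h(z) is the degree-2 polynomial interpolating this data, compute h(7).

Evaluate each Lagrange basis at z = 7:
L_0(7) = (3)·(2)/[(-1)·(-2)] = 3
L_1(7) = (4)·(2)/[(1)·(-1)] = -8
L_2(7) = (4)·(3)/[(2)·(1)] = 6
Sum: (-3)·(3) + (-6)·(-8) + 2·(6) = 51

51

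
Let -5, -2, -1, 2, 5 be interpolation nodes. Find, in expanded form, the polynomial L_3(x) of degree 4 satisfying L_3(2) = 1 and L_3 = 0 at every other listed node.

L_3(x) = -(1/252)x^4 - (1/84)x^3 + (23/252)x^2 + (25/84)x + 25/126

L_3(x) = (x + 5)(x + 2)(x + 1)(x - 5) / [(7)·(4)·(3)·(-3)]
       = (x^4 + 3x^3 - 23x^2 - 75x - 50) / (-252)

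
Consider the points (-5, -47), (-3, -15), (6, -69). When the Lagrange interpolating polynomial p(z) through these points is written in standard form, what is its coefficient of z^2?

L_0(z) = (z + 3)(z - 6) / [22] = (1/22)z^2 - (3/22)z - 9/11
L_1(z) = (z + 5)(z - 6) / [-18] = -(1/18)z^2 + (1/18)z + 5/3
L_2(z) = (z + 5)(z + 3) / [99] = (1/99)z^2 + (8/99)z + 5/33
p(z) = (-47)·L_0 + (-15)·L_1 + (-69)·L_2
Only the coefficient of z^2 is needed; take it from each L_i and combine:
(-47)·(1/22) + (-15)·(-1/18) + (-69)·(1/99) = -2

-2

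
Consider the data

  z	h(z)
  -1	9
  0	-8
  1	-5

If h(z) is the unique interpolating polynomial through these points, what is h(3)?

61

Evaluate each Lagrange basis at z = 3:
L_0(3) = (3)·(2)/[(-1)·(-2)] = 3
L_1(3) = (4)·(2)/[(1)·(-1)] = -8
L_2(3) = (4)·(3)/[(2)·(1)] = 6
Sum: 9·(3) + (-8)·(-8) + (-5)·(6) = 61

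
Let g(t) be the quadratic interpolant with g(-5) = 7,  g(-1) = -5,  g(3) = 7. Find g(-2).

Using Newton's divided-difference form:
g[-5,-1] = (-5 - 7) / (-1 - (-5)) = -3
g[-1,3] = (7 - (-5)) / (3 - (-1)) = 3
g[-5,-1,3] = (3 - (-3)) / (3 - (-5)) = 3/4
g(-2) = 7 + (-3)·(3) + (3/4)·(3)·(-1) = -17/4

-17/4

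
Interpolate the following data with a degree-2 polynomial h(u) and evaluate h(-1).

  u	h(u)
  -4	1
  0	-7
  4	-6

-187/32

Using Newton's divided-difference form:
h[-4,0] = (-7 - 1) / (0 - (-4)) = -2
h[0,4] = (-6 - (-7)) / (4 - 0) = 1/4
h[-4,0,4] = (1/4 - (-2)) / (4 - (-4)) = 9/32
h(-1) = 1 + (-2)·(3) + (9/32)·(3)·(-1) = -187/32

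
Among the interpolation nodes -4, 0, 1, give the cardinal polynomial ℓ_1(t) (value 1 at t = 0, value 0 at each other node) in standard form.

ℓ_1(t) = -(1/4)t^2 - (3/4)t + 1

ℓ_1(t) = (t + 4)(t - 1) / [(4)·(-1)]
       = (t^2 + 3t - 4) / (-4)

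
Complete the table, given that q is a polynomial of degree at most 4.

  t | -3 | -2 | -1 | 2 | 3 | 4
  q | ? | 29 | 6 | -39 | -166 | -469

The 5 known values determine q uniquely (degree ≤ 4).
L_0(-3) = (-2)·(-5)·(-6)·(-7)/[(-1)·(-4)·(-5)·(-6)] = 7/2
L_1(-3) = (-1)·(-5)·(-6)·(-7)/[(1)·(-3)·(-4)·(-5)] = -7/2
L_2(-3) = (-1)·(-2)·(-6)·(-7)/[(4)·(3)·(-1)·(-2)] = 7/2
L_3(-3) = (-1)·(-2)·(-5)·(-7)/[(5)·(4)·(1)·(-1)] = -7/2
L_4(-3) = (-1)·(-2)·(-5)·(-6)/[(6)·(5)·(2)·(1)] = 1
Sum: 29·(7/2) + 6·(-7/2) + (-39)·(7/2) + (-166)·(-7/2) + (-469)·(1) = 56

56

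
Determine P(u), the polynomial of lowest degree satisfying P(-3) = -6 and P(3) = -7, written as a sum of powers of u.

Build the Lagrange basis polynomials:
L_0(u) = (u - 3) / [-6] = -(1/6)u + 1/2
L_1(u) = (u + 3) / [6] = (1/6)u + 1/2
P(u) = (-6)·L_0 + (-7)·L_1
  (-6)·L_0(u) = u - 3
  (-7)·L_1(u) = -(7/6)u - 7/2
Adding term by term: -(1/6)u - 13/2

P(u) = -(1/6)u - 13/2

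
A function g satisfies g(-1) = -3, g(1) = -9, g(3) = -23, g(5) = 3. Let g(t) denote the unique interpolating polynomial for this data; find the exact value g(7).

Evaluate each Lagrange basis at t = 7:
L_0(7) = (6)·(4)·(2)/[(-2)·(-4)·(-6)] = -1
L_1(7) = (8)·(4)·(2)/[(2)·(-2)·(-4)] = 4
L_2(7) = (8)·(6)·(2)/[(4)·(2)·(-2)] = -6
L_3(7) = (8)·(6)·(4)/[(6)·(4)·(2)] = 4
Sum: (-3)·(-1) + (-9)·(4) + (-23)·(-6) + 3·(4) = 117

117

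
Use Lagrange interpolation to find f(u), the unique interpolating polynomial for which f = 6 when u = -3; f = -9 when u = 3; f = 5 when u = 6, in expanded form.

Build the Lagrange basis polynomials:
L_0(u) = (u - 3)(u - 6) / [54] = (1/54)u^2 - (1/6)u + 1/3
L_1(u) = (u + 3)(u - 6) / [-18] = -(1/18)u^2 + (1/6)u + 1
L_2(u) = (u + 3)(u - 3) / [27] = (1/27)u^2 - 1/3
f(u) = 6·L_0 + (-9)·L_1 + 5·L_2
  6·L_0(u) = (1/9)u^2 - u + 2
  (-9)·L_1(u) = (1/2)u^2 - (3/2)u - 9
  5·L_2(u) = (5/27)u^2 - 5/3
Adding term by term: (43/54)u^2 - (5/2)u - 26/3

f(u) = (43/54)u^2 - (5/2)u - 26/3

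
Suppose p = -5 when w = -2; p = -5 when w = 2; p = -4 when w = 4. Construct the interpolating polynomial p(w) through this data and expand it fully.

p(w) = (1/12)w^2 - 16/3

Newton's divided differences:
p[-2,2] = (-5 - (-5)) / (2 - (-2)) = 0
p[2,4] = (-4 - (-5)) / (4 - 2) = 1/2
p[-2,2,4] = (1/2 - 0) / (4 - (-2)) = 1/12
p(w) = -5 + (1/12)·(w + 2)(w - 2)
Expanding: p(w) = (1/12)w^2 - 16/3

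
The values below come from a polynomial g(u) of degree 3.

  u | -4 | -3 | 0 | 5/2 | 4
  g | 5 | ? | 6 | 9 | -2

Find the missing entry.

The 4 known values determine g uniquely (degree ≤ 3).
L_0(-3) = (-3)·(-11/2)·(-7)/[(-4)·(-13/2)·(-8)] = 231/416
L_1(-3) = (1)·(-11/2)·(-7)/[(4)·(-5/2)·(-4)] = 77/80
L_2(-3) = (1)·(-3)·(-7)/[(13/2)·(5/2)·(-3/2)] = -56/65
L_3(-3) = (1)·(-3)·(-11/2)/[(8)·(4)·(3/2)] = 11/32
Sum: 5·(231/416) + 6·(77/80) + 9·(-56/65) + (-2)·(11/32) = 229/2080

229/2080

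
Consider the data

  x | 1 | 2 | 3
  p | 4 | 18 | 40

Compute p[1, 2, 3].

4

p[1,2] = (18 - 4) / (2 - 1) = 14
p[2,3] = (40 - 18) / (3 - 2) = 22
p[1,2,3] = (22 - 14) / (3 - 1) = 4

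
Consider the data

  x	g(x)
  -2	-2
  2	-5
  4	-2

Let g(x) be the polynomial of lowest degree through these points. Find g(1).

-43/8

Evaluate each Lagrange basis at x = 1:
L_0(1) = (-1)·(-3)/[(-4)·(-6)] = 1/8
L_1(1) = (3)·(-3)/[(4)·(-2)] = 9/8
L_2(1) = (3)·(-1)/[(6)·(2)] = -1/4
Sum: (-2)·(1/8) + (-5)·(9/8) + (-2)·(-1/4) = -43/8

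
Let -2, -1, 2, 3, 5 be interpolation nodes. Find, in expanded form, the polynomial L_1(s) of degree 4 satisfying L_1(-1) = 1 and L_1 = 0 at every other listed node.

L_1(s) = -(1/72)s^4 + (1/9)s^3 - (11/72)s^2 - (4/9)s + 5/6

L_1(s) = (s + 2)(s - 2)(s - 3)(s - 5) / [(1)·(-3)·(-4)·(-6)]
       = (s^4 - 8s^3 + 11s^2 + 32s - 60) / (-72)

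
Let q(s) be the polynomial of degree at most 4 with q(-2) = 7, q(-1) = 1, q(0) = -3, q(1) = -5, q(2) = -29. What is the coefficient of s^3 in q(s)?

-2

L_0(s) = (s + 1)s(s - 1)(s - 2) / [24] = (1/24)s^4 - (1/12)s^3 - (1/24)s^2 + (1/12)s
L_1(s) = (s + 2)s(s - 1)(s - 2) / [-6] = -(1/6)s^4 + (1/6)s^3 + (2/3)s^2 - (2/3)s
L_2(s) = (s + 2)(s + 1)(s - 1)(s - 2) / [4] = (1/4)s^4 - (5/4)s^2 + 1
L_3(s) = (s + 2)(s + 1)s(s - 2) / [-6] = -(1/6)s^4 - (1/6)s^3 + (2/3)s^2 + (2/3)s
L_4(s) = (s + 2)(s + 1)s(s - 1) / [24] = (1/24)s^4 + (1/12)s^3 - (1/24)s^2 - (1/12)s
q(s) = 7·L_0 + 1·L_1 + (-3)·L_2 + (-5)·L_3 + (-29)·L_4
Only the coefficient of s^3 is needed; take it from each L_i and combine:
7·(-1/12) + 1·(1/6) + (-3)·(0) + (-5)·(-1/6) + (-29)·(1/12) = -2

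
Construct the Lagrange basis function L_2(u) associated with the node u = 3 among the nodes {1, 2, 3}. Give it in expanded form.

L_2(u) = (u - 1)(u - 2) / [(2)·(1)]
       = (u^2 - 3u + 2) / (2)

L_2(u) = (1/2)u^2 - (3/2)u + 1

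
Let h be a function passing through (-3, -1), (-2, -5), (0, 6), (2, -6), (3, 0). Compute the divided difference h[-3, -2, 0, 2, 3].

h[-3,-2] = (-5 - (-1)) / (-2 - (-3)) = -4
h[-2,0] = (6 - (-5)) / (0 - (-2)) = 11/2
h[0,2] = (-6 - 6) / (2 - 0) = -6
h[2,3] = (0 - (-6)) / (3 - 2) = 6
h[-3,-2,0] = (11/2 - (-4)) / (0 - (-3)) = 19/6
h[-2,0,2] = (-6 - 11/2) / (2 - (-2)) = -23/8
h[0,2,3] = (6 - (-6)) / (3 - 0) = 4
h[-3,-2,0,2] = (-23/8 - 19/6) / (2 - (-3)) = -29/24
h[-2,0,2,3] = (4 - (-23/8)) / (3 - (-2)) = 11/8
h[-3,-2,0,2,3] = (11/8 - (-29/24)) / (3 - (-3)) = 31/72

31/72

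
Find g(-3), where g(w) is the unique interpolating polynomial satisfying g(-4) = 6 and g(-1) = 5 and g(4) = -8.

Using Newton's divided-difference form:
g[-4,-1] = (5 - 6) / (-1 - (-4)) = -1/3
g[-1,4] = (-8 - 5) / (4 - (-1)) = -13/5
g[-4,-1,4] = (-13/5 - (-1/3)) / (4 - (-4)) = -17/60
g(-3) = 6 + (-1/3)·(1) + (-17/60)·(1)·(-2) = 187/30

187/30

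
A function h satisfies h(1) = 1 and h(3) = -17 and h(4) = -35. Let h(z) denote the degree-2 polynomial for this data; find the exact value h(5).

L_0(5) = (2)·(1)/[(-2)·(-3)] = 1/3
L_1(5) = (4)·(1)/[(2)·(-1)] = -2
L_2(5) = (4)·(2)/[(3)·(1)] = 8/3
Sum: 1·(1/3) + (-17)·(-2) + (-35)·(8/3) = -59

-59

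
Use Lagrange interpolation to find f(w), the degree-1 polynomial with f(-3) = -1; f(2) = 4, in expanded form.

f(w) = w + 2

Build the Lagrange basis polynomials:
L_0(w) = (w - 2) / [-5] = -(1/5)w + 2/5
L_1(w) = (w + 3) / [5] = (1/5)w + 3/5
f(w) = (-1)·L_0 + 4·L_1
  (-1)·L_0(w) = (1/5)w - 2/5
  4·L_1(w) = (4/5)w + 12/5
Adding term by term: w + 2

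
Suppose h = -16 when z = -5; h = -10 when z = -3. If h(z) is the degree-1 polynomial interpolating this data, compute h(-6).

-19

Evaluate each Lagrange basis at z = -6:
L_0(-6) = (-3)/[(-2)] = 3/2
L_1(-6) = (-1)/[(2)] = -1/2
Sum: (-16)·(3/2) + (-10)·(-1/2) = -19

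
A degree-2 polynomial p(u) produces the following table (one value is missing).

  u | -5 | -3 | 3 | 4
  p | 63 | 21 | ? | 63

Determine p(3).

The 3 known values determine p uniquely (degree ≤ 2).
L_0(3) = (6)·(-1)/[(-2)·(-9)] = -1/3
L_1(3) = (8)·(-1)/[(2)·(-7)] = 4/7
L_2(3) = (8)·(6)/[(9)·(7)] = 16/21
Sum: 63·(-1/3) + 21·(4/7) + 63·(16/21) = 39

39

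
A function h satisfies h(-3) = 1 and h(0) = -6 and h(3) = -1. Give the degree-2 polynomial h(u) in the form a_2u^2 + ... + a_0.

Newton's divided differences:
h[-3,0] = (-6 - 1) / (0 - (-3)) = -7/3
h[0,3] = (-1 - (-6)) / (3 - 0) = 5/3
h[-3,0,3] = (5/3 - (-7/3)) / (3 - (-3)) = 2/3
h(u) = 1 + (-7/3)·(u + 3) + (2/3)·(u + 3)u
Expanding: h(u) = (2/3)u^2 - (1/3)u - 6

h(u) = (2/3)u^2 - (1/3)u - 6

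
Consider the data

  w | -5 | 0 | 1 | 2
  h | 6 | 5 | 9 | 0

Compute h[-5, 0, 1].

h[-5,0] = (5 - 6) / (0 - (-5)) = -1/5
h[0,1] = (9 - 5) / (1 - 0) = 4
h[-5,0,1] = (4 - (-1/5)) / (1 - (-5)) = 7/10

7/10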